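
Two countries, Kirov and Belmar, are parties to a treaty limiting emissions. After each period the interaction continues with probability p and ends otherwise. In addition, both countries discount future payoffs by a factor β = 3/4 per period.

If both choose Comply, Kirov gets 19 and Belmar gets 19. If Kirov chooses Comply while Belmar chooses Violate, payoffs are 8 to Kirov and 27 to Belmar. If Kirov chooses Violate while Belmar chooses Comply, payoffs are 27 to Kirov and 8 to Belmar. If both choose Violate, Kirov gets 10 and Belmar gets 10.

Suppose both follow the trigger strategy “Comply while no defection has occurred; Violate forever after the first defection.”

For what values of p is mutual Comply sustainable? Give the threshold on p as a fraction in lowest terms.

With continuation probability p and discount β, the effective per-period discount factor is βp.
Grim-trigger IC: βp ≥ (27−19)/(27−10) = 8/17.
So p ≥ (8/17)/(3/4) = 32/51.

32/51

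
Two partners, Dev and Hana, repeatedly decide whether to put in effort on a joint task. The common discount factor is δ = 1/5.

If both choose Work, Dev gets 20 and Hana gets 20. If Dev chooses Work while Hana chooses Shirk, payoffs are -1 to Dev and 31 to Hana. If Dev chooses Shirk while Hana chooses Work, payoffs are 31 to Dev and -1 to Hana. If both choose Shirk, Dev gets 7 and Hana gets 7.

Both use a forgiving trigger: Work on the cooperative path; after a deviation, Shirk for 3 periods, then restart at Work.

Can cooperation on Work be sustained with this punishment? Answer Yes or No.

A one-shot deviation gives 31 now, then 7 for 3 periods, then back to 20.
Gain from deviating: (31−20) today; loss: (20−7) in each of the next 3 periods.
No-deviation condition: (20−7)(δ+…+δ^3) ≥ 31−20, i.e. δ+…+δ^3 ≥ 11/13.
At δ = 1/5: δ+…+δ^3 = 0.2480 < 0.8462.
So cooperation is not sustainable.

No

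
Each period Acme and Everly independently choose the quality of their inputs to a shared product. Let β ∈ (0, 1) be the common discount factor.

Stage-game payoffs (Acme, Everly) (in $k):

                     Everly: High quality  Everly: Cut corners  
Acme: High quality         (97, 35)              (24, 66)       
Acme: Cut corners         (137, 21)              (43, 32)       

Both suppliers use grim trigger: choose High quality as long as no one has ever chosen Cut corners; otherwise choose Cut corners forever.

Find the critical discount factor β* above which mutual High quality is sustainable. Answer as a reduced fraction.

31/34

Acme's threshold: (137−97)/(137−43) = 20/47.
Everly's threshold: (66−35)/(66−32) = 31/34.
20/47 < 31/34, so Everly binds and β* = 31/34.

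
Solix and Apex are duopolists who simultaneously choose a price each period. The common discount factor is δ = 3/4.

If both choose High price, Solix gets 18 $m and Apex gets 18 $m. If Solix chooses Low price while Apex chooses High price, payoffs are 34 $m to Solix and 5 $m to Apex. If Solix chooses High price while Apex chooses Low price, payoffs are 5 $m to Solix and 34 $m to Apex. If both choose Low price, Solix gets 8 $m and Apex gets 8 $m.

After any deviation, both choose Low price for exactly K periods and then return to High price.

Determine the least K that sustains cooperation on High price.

IC: δ(1−δ^K)/(1−δ) ≥ (34−18)/(18−8) = 8/5.
With δ = 3/4: need 1 − δ^K ≥ 8/5·(1−3/4)/(3/4), i.e. δ^K ≤ 0.4667.
Since (3/4)^2 = 0.5625 and (3/4)^3 = 0.4219, the smallest such K is 3.

3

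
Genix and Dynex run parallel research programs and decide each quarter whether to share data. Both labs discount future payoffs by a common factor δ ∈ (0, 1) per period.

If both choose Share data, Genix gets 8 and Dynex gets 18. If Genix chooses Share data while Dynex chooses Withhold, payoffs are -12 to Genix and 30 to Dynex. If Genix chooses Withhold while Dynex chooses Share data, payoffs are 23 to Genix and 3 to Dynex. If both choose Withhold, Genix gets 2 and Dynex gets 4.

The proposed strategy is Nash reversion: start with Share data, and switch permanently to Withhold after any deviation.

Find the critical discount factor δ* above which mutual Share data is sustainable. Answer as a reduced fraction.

For Genix: deviation gain 23−8 = 15, per-period punishment loss 8−2 = 6. IC gives δ ≥ 15/21 = 5/7.
For Dynex: gain 12, loss 14 per period, so δ ≥ 12/26 = 6/13.
The tighter constraint is Genix's, so cooperation needs δ ≥ 5/7.

5/7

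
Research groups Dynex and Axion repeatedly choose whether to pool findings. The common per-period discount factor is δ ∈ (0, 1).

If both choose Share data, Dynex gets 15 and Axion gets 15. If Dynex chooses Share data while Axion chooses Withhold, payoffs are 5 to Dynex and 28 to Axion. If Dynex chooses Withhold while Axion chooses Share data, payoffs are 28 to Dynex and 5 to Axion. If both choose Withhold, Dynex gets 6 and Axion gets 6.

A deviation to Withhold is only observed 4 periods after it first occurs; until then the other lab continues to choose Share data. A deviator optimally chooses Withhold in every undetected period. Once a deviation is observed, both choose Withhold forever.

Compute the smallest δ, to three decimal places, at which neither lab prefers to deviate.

A deviator earns 28 for 4 periods, then 6 forever; cooperating earns 15 forever. Multiplying the IC by (1−δ):
15 ≥ 28(1−δ^4) + 6δ^4, so 22·δ^4 ≥ 13 and δ^4 ≥ 13/22.
δ ≥ (13/22)^(1/4) ≈ 0.877.

0.877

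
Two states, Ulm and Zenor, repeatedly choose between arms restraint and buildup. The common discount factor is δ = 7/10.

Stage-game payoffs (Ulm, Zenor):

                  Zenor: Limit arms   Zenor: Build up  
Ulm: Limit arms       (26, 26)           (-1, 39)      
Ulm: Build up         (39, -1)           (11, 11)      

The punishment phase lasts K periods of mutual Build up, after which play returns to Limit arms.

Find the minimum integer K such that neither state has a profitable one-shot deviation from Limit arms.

Need Σ_{k=1}^{K} δ^k ≥ (39−26)/(26−11) = 0.8667 at δ = 7/10.
At K = 1 the sum is 0.7000 < 0.8667; at K = 2 it is 1.1900 ≥ 0.8667.
So the minimum punishment length is K = 2.

2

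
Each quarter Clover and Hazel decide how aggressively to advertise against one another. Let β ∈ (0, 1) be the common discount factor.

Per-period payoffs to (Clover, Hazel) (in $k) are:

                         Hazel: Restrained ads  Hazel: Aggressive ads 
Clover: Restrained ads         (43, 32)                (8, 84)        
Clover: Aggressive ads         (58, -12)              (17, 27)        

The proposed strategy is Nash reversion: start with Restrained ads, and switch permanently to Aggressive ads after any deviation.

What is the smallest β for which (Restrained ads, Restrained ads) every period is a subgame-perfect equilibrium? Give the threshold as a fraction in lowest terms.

Clover: cooperation gives 43 each period; deviation gives 58 once then 17 forever.
  43/(1−β) ≥ 58 + 17β/(1−β) ⇒ β ≥ 15/41.
Hazel: cooperation gives 32 each period; deviation gives 84 once then 27 forever.
  β ≥ 52/57.
Both must hold, so the binding constraint is Hazel's: β ≥ 52/57.

52/57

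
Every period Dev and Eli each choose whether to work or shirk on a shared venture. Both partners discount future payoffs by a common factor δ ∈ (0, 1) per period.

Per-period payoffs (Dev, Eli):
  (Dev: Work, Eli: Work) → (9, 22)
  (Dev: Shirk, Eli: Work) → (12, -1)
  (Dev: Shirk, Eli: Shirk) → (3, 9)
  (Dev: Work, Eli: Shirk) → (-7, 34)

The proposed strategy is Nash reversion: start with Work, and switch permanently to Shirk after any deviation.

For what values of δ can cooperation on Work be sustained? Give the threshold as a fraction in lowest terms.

12/25

Dev's threshold: (12−9)/(12−3) = 1/3.
Eli's threshold: (34−22)/(34−9) = 12/25.
1/3 < 12/25, so Eli binds and δ* = 12/25.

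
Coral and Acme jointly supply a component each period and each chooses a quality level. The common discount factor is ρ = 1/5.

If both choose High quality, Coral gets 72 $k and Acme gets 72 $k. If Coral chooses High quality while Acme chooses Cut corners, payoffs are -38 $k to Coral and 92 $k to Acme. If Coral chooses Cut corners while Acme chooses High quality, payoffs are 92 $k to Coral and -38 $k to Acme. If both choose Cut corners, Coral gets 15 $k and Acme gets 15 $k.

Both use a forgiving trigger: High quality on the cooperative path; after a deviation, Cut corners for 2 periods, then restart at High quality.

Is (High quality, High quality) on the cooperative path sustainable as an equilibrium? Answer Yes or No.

No

Comparing payoff streams over the 3 periods until play realigns: cooperate → 72(1+ρ+…+ρ^2); deviate → 92 + 15(ρ+…+ρ^2).
Cooperation is sustained iff (72−15)(ρ+…+ρ^2) ≥ 92−72.
ρ+…+ρ^2 = 1/5·(1−(1/5)^2)/(1−1/5) = 0.2400, and (92−72)/(72−15) = 0.3509.
0.2400 < 0.3509, so cooperation is not sustainable.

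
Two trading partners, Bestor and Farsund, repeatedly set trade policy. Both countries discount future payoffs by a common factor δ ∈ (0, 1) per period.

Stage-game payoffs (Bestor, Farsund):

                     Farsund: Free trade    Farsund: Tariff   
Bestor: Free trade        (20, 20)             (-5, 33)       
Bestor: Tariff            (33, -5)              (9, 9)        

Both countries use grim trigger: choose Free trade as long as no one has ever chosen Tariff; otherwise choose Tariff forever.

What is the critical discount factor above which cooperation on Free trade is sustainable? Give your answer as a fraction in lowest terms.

Cooperation forever yields 20 each period: 20/(1−δ).
Deviating yields 33 once, then 9 forever: 33 + 9δ/(1−δ).
No profitable deviation requires 20/(1−δ) ≥ 33 + 9δ/(1−δ).
Multiplying by (1−δ): 20 ≥ 33(1−δ) + 9δ = 33 − 24δ.
So 24δ ≥ 13, i.e. δ ≥ 13/24.

13/24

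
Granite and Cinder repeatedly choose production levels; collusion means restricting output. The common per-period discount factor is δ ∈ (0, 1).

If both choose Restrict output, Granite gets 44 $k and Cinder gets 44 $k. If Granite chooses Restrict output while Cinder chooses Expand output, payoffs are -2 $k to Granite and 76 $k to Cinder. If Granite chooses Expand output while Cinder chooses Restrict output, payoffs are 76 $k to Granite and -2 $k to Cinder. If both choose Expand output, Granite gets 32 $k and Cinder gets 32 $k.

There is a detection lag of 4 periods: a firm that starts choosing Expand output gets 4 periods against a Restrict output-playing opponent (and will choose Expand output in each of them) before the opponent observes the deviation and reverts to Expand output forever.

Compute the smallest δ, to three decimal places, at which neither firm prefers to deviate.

The best deviation is to choose Expand output for all 4 undetected periods, earning 76 each, then 32 forever once detected.
Deviation value: 76(1−δ^4)/(1−δ) + 32δ^4/(1−δ); cooperation value: 44/(1−δ).
IC: 44 ≥ 76(1−δ^4) + 32δ^4 = 76 − 44δ^4.
So δ^4 ≥ 32/44 = 8/11, giving δ ≥ (8/11)^(1/4) ≈ 0.923.

0.923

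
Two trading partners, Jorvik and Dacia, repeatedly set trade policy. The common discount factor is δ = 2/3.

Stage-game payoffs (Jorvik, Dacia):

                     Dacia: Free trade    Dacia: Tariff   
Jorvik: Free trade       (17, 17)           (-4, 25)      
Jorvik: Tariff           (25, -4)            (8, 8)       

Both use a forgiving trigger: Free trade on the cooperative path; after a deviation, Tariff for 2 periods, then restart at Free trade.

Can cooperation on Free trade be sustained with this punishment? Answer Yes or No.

IC: δ+…+δ^2 ≥ (25−17)/(17−8) = 8/9.
At δ = 2/3: partial sum = 1.1111 ≥ 0.8889. Cooperation sustainable.

Yes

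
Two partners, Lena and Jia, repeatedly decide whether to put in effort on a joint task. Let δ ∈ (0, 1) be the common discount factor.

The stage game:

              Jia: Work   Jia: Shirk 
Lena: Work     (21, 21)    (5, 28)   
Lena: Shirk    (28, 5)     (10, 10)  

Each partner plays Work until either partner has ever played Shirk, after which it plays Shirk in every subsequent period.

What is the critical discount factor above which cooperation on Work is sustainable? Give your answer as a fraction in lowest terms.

21/(1−δ) ≥ 28 + 10δ/(1−δ)
21 ≥ 28 − 18δ
δ ≥ 7/18.

7/18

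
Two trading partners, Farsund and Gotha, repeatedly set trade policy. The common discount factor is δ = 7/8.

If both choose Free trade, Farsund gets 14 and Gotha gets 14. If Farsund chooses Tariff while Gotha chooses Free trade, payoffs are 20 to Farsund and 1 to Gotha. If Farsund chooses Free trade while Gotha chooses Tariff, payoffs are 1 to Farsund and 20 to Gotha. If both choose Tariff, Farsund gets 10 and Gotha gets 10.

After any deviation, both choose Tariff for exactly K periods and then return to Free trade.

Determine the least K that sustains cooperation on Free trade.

2

Need Σ_{k=1}^{K} δ^k ≥ (20−14)/(14−10) = 1.5000 at δ = 7/8.
At K = 1 the sum is 0.8750 < 1.5000; at K = 2 it is 1.6406 ≥ 1.5000.
So the minimum punishment length is K = 2.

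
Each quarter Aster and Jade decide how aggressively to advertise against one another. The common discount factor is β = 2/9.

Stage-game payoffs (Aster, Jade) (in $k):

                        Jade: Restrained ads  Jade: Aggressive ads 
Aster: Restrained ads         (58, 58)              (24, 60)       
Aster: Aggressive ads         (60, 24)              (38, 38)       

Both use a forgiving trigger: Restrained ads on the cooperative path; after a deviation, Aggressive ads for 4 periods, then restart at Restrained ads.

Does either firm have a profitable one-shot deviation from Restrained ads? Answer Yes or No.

IC: β+…+β^4 ≥ (60−58)/(58−38) = 1/10.
At β = 2/9: partial sum = 0.2850 ≥ 0.1000. Cooperation sustainable.

No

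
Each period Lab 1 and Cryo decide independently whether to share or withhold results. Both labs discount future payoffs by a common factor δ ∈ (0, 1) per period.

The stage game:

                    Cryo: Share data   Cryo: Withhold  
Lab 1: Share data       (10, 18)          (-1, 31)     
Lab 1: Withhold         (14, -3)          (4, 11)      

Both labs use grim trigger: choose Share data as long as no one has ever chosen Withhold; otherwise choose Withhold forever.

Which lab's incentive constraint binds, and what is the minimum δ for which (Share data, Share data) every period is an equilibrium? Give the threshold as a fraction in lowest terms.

Cryo; δ ≥ 13/20

Lab 1's threshold: (14−10)/(14−4) = 2/5.
Cryo's threshold: (31−18)/(31−11) = 13/20.
2/5 < 13/20, so Cryo binds and δ* = 13/20.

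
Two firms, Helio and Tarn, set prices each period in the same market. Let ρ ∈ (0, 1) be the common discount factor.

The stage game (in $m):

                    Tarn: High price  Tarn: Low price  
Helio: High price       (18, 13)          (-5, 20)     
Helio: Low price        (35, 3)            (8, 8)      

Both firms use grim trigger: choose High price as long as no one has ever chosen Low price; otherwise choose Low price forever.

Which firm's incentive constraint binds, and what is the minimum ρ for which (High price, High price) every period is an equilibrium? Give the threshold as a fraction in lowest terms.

For Helio: deviation gain 35−18 = 17, per-period punishment loss 18−8 = 10. IC gives ρ ≥ 17/27.
For Tarn: gain 7, loss 5 per period, so ρ ≥ 7/12.
The tighter constraint is Helio's, so cooperation needs ρ ≥ 17/27.

Helio; ρ ≥ 17/27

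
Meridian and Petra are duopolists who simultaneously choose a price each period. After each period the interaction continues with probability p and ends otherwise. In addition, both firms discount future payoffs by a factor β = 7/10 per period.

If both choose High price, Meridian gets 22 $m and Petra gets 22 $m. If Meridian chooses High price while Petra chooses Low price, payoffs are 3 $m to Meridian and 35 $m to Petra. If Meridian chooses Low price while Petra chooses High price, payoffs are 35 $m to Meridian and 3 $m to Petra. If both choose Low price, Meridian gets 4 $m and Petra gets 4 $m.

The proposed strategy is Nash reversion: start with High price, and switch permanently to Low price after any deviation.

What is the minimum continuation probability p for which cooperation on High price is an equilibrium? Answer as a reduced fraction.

130/217

Expected continuation weight on next period's payoff is β·p = 7/10·p, which plays the role of the discount factor.
Cooperation requires 7/10·p ≥ (35−22)/(35−4) = 13/31, hence p ≥ 130/217.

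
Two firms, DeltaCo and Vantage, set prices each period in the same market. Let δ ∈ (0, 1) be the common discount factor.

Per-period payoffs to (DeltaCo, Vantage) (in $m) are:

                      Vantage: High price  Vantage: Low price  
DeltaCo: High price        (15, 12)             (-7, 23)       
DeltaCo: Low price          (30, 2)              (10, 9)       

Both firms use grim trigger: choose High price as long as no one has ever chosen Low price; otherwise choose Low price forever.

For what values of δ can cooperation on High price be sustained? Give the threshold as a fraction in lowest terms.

DeltaCo's threshold: (30−15)/(30−10) = 3/4.
Vantage's threshold: (23−12)/(23−9) = 11/14.
3/4 < 11/14, so Vantage binds and δ* = 11/14.

11/14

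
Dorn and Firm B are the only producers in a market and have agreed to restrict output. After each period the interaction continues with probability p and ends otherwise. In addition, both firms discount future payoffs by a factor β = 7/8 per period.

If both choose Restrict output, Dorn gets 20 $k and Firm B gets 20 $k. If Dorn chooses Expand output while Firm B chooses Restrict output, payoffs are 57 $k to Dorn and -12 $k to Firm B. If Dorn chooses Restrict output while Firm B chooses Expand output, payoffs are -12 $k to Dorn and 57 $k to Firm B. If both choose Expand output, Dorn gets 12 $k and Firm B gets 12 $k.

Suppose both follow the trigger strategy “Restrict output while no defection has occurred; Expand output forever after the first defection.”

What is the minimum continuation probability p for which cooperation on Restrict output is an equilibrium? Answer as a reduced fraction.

Expected continuation weight on next period's payoff is β·p = 7/8·p, which plays the role of the discount factor.
Cooperation requires 7/8·p ≥ (57−20)/(57−12) = 37/45, hence p ≥ 296/315.

296/315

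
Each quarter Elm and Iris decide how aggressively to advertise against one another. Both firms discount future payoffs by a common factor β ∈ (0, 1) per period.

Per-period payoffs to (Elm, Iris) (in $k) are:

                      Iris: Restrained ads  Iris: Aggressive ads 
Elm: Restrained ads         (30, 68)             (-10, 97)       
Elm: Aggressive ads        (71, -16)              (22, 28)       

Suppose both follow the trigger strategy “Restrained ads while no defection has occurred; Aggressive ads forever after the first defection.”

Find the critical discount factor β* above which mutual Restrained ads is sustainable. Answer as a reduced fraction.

Elm: cooperation gives 30 each period; deviation gives 71 once then 22 forever.
  30/(1−β) ≥ 71 + 22β/(1−β) ⇒ β ≥ 41/49.
Iris: cooperation gives 68 each period; deviation gives 97 once then 28 forever.
  β ≥ 29/69.
Both must hold, so the binding constraint is Elm's: β ≥ 41/49.

41/49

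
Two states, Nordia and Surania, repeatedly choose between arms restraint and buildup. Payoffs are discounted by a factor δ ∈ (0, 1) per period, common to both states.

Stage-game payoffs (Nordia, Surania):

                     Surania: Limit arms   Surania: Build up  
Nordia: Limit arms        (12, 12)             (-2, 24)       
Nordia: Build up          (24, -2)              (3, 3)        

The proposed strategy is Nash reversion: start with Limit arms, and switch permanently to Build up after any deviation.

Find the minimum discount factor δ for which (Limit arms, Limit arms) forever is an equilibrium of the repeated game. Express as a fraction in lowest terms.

4/7

12/(1−δ) ≥ 24 + 3δ/(1−δ)
12 ≥ 24 − 21δ
δ ≥ 12/21 = 4/7.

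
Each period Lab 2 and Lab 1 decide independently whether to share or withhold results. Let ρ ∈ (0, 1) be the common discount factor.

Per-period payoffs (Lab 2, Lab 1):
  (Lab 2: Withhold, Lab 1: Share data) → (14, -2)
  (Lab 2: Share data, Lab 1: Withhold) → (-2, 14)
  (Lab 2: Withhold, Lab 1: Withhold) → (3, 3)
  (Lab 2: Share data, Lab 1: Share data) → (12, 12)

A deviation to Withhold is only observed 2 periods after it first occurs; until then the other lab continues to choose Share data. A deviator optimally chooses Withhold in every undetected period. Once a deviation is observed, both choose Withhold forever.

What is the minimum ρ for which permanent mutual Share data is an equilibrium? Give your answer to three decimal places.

0.426

A deviator earns 14 for 2 periods, then 3 forever; cooperating earns 12 forever. Multiplying the IC by (1−ρ):
12 ≥ 14(1−ρ^2) + 3ρ^2, so 11·ρ^2 ≥ 2 and ρ^2 ≥ 2/11.
ρ ≥ (2/11)^(1/2) ≈ 0.426.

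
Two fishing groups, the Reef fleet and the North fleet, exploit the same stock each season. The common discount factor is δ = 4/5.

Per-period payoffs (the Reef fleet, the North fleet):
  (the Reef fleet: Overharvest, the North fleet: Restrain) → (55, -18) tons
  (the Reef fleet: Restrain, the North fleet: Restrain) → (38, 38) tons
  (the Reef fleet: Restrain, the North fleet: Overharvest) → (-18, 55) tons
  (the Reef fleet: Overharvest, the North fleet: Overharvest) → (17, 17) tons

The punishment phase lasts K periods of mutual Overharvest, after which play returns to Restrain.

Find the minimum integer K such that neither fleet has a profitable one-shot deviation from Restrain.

Need Σ_{k=1}^{K} δ^k ≥ (55−38)/(38−17) = 0.8095 at δ = 4/5.
At K = 1 the sum is 0.8000 < 0.8095; at K = 2 it is 1.4400 ≥ 0.8095.
So the minimum punishment length is K = 2.

2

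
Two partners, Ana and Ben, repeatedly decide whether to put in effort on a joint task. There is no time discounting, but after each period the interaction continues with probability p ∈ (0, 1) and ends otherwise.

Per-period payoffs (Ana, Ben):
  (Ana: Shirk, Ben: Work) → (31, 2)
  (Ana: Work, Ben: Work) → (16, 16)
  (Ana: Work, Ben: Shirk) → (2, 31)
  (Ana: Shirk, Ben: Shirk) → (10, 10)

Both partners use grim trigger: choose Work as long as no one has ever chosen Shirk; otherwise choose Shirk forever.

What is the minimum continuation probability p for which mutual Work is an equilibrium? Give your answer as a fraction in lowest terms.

Expected cooperation value is 16 + p·16 + p²·16 + … = 16/(1−p); deviation gives 31 + p·10/(1−p).
16 ≥ 31(1−p) + 10p ⇒ 21p ≥ 15 ⇒ p ≥ 15/21 = 5/7.

5/7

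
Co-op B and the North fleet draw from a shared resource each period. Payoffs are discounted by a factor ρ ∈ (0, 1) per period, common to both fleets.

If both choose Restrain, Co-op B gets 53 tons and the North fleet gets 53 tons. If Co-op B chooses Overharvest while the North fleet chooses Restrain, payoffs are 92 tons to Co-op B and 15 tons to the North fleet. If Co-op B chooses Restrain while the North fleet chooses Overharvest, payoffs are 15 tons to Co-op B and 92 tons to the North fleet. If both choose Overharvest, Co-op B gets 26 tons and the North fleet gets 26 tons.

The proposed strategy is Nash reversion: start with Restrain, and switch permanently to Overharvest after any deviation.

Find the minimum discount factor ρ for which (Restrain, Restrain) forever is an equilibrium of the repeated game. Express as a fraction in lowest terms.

13/22

53/(1−ρ) ≥ 92 + 26ρ/(1−ρ)
53 ≥ 92 − 66ρ
ρ ≥ 39/66 = 13/22.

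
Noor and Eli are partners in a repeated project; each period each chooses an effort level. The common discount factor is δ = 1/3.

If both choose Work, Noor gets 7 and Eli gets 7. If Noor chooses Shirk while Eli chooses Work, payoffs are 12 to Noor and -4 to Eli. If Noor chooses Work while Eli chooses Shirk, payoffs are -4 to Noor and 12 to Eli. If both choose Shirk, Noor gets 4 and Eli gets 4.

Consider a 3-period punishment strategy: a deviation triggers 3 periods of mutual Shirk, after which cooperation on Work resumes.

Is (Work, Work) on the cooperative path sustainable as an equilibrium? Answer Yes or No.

Comparing payoff streams over the 4 periods until play realigns: cooperate → 7(1+δ+…+δ^3); deviate → 12 + 4(δ+…+δ^3).
Cooperation is sustained iff (7−4)(δ+…+δ^3) ≥ 12−7.
δ+…+δ^3 = 1/3·(1−(1/3)^3)/(1−1/3) = 0.4815, and (12−7)/(7−4) = 1.6667.
0.4815 < 1.6667, so cooperation is not sustainable.

No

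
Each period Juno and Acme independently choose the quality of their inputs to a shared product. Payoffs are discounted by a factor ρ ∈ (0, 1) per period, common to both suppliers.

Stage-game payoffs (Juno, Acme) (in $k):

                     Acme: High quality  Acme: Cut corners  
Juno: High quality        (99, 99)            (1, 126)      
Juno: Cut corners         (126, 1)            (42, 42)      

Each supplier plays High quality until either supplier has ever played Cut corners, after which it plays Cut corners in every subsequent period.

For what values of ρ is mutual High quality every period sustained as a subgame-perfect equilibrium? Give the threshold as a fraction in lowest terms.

Under grim trigger the critical discount factor is (T−C)/(T−P) with T = 126, C = 99, P = 42.
ρ* = (126−99)/(126−42) = 27/84 = 9/28.

9/28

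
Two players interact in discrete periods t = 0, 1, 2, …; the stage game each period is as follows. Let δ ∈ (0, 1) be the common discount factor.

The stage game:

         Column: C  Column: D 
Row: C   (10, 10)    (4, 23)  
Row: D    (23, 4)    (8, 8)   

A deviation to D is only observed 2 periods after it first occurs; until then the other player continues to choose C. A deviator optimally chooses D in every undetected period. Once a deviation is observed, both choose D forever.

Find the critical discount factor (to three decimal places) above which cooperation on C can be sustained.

0.931

A deviator earns 23 for 2 periods, then 8 forever; cooperating earns 10 forever. Multiplying the IC by (1−δ):
10 ≥ 23(1−δ^2) + 8δ^2, so 15·δ^2 ≥ 13 and δ^2 ≥ 13/15.
δ ≥ (13/15)^(1/2) ≈ 0.931.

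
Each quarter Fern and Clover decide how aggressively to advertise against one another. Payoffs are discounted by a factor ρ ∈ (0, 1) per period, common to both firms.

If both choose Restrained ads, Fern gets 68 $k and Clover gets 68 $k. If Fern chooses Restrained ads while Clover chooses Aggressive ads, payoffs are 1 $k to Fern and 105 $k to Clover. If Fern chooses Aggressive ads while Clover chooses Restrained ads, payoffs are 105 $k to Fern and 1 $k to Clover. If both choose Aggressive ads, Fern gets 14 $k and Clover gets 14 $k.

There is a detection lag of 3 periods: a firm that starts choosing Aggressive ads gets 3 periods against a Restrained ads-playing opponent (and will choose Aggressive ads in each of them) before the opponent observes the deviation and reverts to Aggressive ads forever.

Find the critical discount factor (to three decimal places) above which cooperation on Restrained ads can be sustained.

0.741

The best deviation is to choose Aggressive ads for all 3 undetected periods, earning 105 each, then 14 forever once detected.
Deviation value: 105(1−ρ^3)/(1−ρ) + 14ρ^3/(1−ρ); cooperation value: 68/(1−ρ).
IC: 68 ≥ 105(1−ρ^3) + 14ρ^3 = 105 − 91ρ^3.
So ρ^3 ≥ 37/91, giving ρ ≥ (37/91)^(1/3) ≈ 0.741.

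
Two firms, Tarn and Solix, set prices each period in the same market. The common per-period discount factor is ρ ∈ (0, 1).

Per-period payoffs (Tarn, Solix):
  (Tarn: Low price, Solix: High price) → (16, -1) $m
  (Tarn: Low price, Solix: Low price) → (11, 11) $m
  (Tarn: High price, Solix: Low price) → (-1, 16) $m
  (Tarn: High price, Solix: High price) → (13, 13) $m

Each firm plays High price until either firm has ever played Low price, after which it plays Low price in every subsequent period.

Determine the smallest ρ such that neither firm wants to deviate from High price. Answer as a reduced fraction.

Under grim trigger the critical discount factor is (T−C)/(T−P) with T = 16, C = 13, P = 11.
ρ* = (16−13)/(16−11) = 3/5.

3/5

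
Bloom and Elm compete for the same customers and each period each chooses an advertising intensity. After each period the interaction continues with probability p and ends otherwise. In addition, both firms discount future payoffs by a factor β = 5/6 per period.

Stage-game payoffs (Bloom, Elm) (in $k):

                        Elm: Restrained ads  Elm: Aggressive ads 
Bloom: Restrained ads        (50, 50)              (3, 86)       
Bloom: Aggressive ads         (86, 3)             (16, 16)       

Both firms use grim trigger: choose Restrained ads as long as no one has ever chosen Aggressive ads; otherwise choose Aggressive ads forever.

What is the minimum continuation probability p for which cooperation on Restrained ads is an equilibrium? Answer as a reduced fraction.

108/175

With continuation probability p and discount β, the effective per-period discount factor is βp.
Grim-trigger IC: βp ≥ (86−50)/(86−16) = 18/35.
So p ≥ (18/35)/(5/6) = 108/175.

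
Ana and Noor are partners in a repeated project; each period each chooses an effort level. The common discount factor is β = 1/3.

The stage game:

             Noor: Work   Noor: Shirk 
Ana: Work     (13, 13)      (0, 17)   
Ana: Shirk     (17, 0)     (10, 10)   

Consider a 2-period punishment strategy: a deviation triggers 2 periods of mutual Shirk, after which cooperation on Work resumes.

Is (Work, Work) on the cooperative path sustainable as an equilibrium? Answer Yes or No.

No

Comparing payoff streams over the 3 periods until play realigns: cooperate → 13(1+β+…+β^2); deviate → 17 + 10(β+…+β^2).
Cooperation is sustained iff (13−10)(β+…+β^2) ≥ 17−13.
β+…+β^2 = 1/3·(1−(1/3)^2)/(1−1/3) = 0.4444, and (17−13)/(13−10) = 1.3333.
0.4444 < 1.3333, so cooperation is not sustainable.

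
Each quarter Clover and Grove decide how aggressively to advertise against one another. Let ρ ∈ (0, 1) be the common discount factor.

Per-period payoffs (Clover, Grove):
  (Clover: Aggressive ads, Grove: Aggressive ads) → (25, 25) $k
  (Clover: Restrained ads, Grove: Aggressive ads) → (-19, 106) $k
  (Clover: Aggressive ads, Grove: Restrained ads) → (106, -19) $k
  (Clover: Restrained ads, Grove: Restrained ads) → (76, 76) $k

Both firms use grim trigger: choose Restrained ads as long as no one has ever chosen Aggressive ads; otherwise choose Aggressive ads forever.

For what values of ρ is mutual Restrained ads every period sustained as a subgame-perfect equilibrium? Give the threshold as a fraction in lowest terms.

76/(1−ρ) ≥ 106 + 25ρ/(1−ρ)
76 ≥ 106 − 81ρ
ρ ≥ 30/81 = 10/27.

10/27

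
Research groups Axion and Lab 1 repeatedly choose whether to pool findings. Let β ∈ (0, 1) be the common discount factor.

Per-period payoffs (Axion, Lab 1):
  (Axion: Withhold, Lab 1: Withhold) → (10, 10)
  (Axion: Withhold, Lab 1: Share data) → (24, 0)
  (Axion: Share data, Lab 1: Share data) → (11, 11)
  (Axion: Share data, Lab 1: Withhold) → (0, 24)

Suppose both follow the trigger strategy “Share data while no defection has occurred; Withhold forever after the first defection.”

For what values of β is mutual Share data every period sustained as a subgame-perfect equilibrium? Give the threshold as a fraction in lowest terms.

11/(1−β) ≥ 24 + 10β/(1−β)
11 ≥ 24 − 14β
β ≥ 13/14.

13/14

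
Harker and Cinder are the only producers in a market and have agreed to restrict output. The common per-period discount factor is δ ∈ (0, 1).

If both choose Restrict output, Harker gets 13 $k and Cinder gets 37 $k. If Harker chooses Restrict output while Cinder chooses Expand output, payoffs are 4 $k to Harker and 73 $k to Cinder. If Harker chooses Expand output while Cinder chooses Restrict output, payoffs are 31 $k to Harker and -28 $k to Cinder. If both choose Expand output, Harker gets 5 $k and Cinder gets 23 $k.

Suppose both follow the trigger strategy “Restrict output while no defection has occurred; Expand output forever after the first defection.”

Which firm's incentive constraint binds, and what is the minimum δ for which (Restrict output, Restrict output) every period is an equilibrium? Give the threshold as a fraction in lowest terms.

Cinder; δ ≥ 18/25

Harker's threshold: (31−13)/(31−5) = 9/13.
Cinder's threshold: (73−37)/(73−23) = 18/25.
9/13 < 18/25, so Cinder binds and δ* = 18/25.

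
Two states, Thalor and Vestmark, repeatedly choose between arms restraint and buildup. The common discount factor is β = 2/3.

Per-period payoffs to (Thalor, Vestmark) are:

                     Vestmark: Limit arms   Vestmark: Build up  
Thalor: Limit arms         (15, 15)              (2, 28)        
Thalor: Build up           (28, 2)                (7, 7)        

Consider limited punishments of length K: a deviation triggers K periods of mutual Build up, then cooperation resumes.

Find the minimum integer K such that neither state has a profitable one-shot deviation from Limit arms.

5

No profitable deviation requires (15−7)(β+…+β^K) ≥ 28−15, i.e. β+…+β^K ≥ 13/8 ≈ 1.6250.
With β = 2/3, the partial sums are K=1: 0.6667, K=2: 1.1111, K=3: 1.4074, K=4: 1.6049, K=5: 1.7366.
K = 5 is the first length at which the sum reaches 1.6250.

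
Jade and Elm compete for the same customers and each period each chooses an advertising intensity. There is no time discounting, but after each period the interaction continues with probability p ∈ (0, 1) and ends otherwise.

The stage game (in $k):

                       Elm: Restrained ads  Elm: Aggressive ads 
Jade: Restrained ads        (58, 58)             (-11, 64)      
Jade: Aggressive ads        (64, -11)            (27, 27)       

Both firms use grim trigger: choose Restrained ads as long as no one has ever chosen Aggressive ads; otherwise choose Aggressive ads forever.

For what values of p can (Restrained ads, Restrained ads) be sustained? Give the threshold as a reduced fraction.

Expected cooperation value is 58 + p·58 + p²·58 + … = 58/(1−p); deviation gives 64 + p·27/(1−p).
58 ≥ 64(1−p) + 27p ⇒ 37p ≥ 6 ⇒ p ≥ 6/37.

6/37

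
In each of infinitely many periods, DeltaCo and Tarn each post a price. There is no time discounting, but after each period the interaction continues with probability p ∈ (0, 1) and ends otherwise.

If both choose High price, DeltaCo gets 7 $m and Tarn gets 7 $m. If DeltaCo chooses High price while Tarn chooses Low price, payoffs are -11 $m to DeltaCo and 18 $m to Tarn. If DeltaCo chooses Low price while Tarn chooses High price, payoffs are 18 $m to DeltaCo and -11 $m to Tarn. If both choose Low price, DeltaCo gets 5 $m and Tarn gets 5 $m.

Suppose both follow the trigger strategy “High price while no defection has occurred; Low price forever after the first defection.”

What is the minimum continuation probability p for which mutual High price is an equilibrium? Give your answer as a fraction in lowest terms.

11/13

Expected cooperation value is 7 + p·7 + p²·7 + … = 7/(1−p); deviation gives 18 + p·5/(1−p).
7 ≥ 18(1−p) + 5p ⇒ 13p ≥ 11 ⇒ p ≥ 11/13.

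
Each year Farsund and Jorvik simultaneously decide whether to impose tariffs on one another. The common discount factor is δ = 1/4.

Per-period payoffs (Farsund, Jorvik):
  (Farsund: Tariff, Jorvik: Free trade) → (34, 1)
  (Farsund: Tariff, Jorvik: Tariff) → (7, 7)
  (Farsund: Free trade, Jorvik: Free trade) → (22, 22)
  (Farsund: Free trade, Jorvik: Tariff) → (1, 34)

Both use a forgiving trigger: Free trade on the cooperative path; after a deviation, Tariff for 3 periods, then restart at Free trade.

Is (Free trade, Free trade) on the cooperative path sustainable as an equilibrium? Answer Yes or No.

No

IC: δ+…+δ^3 ≥ (34−22)/(22−7) = 4/5.
At δ = 1/4: partial sum = 0.3281 < 0.8000. Cooperation not sustainable.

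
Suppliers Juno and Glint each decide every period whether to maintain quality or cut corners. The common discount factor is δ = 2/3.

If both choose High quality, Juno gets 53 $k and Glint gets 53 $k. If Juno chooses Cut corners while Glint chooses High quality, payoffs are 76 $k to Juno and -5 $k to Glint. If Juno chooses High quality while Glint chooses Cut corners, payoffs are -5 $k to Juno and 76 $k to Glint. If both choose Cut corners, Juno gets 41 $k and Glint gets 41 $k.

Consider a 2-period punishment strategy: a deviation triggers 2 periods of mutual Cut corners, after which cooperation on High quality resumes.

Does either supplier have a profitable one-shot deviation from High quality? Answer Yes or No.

Yes

Comparing payoff streams over the 3 periods until play realigns: cooperate → 53(1+δ+…+δ^2); deviate → 76 + 41(δ+…+δ^2).
Cooperation is sustained iff (53−41)(δ+…+δ^2) ≥ 76−53.
δ+…+δ^2 = 2/3·(1−(2/3)^2)/(1−2/3) = 1.1111, and (76−53)/(53−41) = 1.9167.
1.1111 < 1.9167, so cooperation is not sustainable.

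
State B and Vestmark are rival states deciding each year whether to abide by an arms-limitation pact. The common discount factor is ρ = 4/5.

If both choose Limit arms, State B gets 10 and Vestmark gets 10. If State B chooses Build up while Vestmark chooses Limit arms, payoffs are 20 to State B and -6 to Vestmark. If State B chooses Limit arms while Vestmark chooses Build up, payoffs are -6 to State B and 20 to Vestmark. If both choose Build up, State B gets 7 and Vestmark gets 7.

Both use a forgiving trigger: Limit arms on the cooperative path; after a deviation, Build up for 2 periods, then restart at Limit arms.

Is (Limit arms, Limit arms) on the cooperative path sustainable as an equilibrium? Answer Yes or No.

Comparing payoff streams over the 3 periods until play realigns: cooperate → 10(1+ρ+…+ρ^2); deviate → 20 + 7(ρ+…+ρ^2).
Cooperation is sustained iff (10−7)(ρ+…+ρ^2) ≥ 20−10.
ρ+…+ρ^2 = 4/5·(1−(4/5)^2)/(1−4/5) = 1.4400, and (20−10)/(10−7) = 3.3333.
1.4400 < 3.3333, so cooperation is not sustainable.

No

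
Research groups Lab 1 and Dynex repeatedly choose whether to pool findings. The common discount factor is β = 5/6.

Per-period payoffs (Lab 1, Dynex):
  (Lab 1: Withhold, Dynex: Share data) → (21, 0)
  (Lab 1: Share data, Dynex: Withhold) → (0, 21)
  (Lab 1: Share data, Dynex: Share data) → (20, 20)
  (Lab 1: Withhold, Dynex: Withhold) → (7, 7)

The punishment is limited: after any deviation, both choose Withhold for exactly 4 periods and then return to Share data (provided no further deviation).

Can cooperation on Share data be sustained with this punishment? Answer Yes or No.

IC: β+…+β^4 ≥ (21−20)/(20−7) = 1/13.
At β = 5/6: partial sum = 2.5887 ≥ 0.0769. Cooperation sustainable.

Yes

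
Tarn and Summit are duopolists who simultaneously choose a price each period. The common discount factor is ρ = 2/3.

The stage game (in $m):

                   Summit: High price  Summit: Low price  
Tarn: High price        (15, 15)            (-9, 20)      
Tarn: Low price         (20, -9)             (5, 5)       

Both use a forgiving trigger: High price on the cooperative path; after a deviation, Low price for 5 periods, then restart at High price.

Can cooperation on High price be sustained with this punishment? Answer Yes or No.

Yes

A one-shot deviation gives 20 now, then 5 for 5 periods, then back to 15.
Gain from deviating: (20−15) today; loss: (15−5) in each of the next 5 periods.
No-deviation condition: (15−5)(ρ+…+ρ^5) ≥ 20−15, i.e. ρ+…+ρ^5 ≥ 1/2.
At ρ = 2/3: ρ+…+ρ^5 = 1.7366 ≥ 0.5000.
So cooperation is sustainable.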